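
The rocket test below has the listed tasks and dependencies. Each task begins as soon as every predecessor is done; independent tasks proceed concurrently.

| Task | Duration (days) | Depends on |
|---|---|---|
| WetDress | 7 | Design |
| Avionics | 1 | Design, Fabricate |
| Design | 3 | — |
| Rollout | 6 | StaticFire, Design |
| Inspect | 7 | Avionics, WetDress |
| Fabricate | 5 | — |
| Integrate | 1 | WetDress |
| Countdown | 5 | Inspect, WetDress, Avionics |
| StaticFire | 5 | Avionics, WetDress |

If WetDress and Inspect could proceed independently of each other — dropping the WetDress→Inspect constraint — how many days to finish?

21

Before: longest chain Design→WetDress→Inspect→Countdown = 3+7+7+5 = 22, finish 22.
Without WetDress→Inspect, Inspect's earliest start moves from 10 to 6.
The longest chain is now Design→WetDress→StaticFire→Rollout = 3+7+5+6 = 21, so the schedule takes 21 days.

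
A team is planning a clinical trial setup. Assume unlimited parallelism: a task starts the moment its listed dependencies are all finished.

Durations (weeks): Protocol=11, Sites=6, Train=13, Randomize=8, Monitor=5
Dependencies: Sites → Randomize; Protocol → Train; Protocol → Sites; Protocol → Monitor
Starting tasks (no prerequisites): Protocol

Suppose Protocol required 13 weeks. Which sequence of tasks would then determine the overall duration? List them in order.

Protocol, Sites, Randomize

Actual critical path: Protocol→Sites→Randomize = 11+6+8 = 25 ⇒ 25 weeks.
Protocol lies on that path, so at 13 weeks the path becomes 27 weeks.
No other chain overtakes it, so the finish is 27 weeks.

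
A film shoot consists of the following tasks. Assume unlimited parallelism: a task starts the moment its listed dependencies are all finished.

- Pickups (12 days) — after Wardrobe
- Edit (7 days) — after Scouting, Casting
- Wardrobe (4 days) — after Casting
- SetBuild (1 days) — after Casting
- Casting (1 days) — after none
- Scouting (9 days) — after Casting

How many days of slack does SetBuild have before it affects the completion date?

Critical path: Casting→Scouting→Edit = 1+9+7 = 17, so the finish is 17 days.
SetBuild finishes as early as 2 and must finish by 17.
So SetBuild can slip 17 − 2 = 15 days.

15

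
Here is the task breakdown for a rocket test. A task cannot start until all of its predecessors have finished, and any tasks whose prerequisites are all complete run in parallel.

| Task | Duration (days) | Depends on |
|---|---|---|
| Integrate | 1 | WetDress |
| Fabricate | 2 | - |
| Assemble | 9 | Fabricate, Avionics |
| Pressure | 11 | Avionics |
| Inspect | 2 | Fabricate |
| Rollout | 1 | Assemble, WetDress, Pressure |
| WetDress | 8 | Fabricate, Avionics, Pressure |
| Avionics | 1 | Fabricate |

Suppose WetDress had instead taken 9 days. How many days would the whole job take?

Critical path before the change: Fabricate→Avionics→Pressure→WetDress→Integrate = 2+1+11+8+1 = 23 giving 23 days.
WetDress is on the critical path; changing it to 9 makes that path 24 days.
That remains the longest chain; total 24 days.

24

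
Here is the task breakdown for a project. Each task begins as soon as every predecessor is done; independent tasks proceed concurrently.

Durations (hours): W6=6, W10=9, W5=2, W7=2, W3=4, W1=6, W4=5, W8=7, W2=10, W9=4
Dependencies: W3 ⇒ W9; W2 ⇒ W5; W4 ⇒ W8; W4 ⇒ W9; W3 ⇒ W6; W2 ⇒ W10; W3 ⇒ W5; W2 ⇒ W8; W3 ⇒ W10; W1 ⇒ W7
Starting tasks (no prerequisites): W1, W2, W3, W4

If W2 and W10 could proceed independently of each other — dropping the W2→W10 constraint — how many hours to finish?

17

Original critical path: W2→W10 = 10+9 = 19 ⇒ 19 hours.
Without W2→W10, W10's earliest start moves from 10 to 4.
The longest chain is now W2→W8 = 10+7 = 17, so the job takes 17 hours.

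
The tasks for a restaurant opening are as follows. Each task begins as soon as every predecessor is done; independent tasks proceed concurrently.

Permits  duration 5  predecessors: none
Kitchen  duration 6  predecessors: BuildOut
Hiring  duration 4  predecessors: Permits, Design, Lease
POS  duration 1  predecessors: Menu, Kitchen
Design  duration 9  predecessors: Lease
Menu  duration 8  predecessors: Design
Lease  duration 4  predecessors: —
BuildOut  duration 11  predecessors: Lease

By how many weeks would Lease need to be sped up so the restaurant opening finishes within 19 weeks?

Current finish: 22 weeks; target: 19.
Lease is on every critical path, so each week cut from Lease cuts the finish by one (this holds down to a finish of 19).
Need 22 − 19 = 3 weeks off Lease → Lease becomes 1 week, finish becomes 19.

3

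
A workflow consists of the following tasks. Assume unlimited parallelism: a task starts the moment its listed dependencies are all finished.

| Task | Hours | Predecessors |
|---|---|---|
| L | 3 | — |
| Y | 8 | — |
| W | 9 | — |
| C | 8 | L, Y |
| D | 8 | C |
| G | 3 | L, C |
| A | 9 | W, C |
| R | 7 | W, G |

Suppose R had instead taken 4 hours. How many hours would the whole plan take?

25

Actual critical path: Y→C→G→R = 8+8+3+7 = 26 ⇒ 26 hours.
Since R is critical, the -3 change carries straight to that chain (now 23 hours).
Now Y→C→A = 8+8+9 = 25 is longest, so the finish becomes 25 hours.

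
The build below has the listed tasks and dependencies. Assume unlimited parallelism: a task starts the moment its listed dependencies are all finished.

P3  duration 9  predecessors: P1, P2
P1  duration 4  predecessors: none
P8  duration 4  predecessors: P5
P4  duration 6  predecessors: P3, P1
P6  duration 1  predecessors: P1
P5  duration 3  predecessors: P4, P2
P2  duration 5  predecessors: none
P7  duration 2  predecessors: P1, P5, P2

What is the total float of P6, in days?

P2→P3→P4→P5→P8 = 5+9+6+3+4 = 27 sets the makespan at 27 days.
The longest chain containing P6 totals 5 days.
So P6 can slip 27 − 5 = 22 days.

22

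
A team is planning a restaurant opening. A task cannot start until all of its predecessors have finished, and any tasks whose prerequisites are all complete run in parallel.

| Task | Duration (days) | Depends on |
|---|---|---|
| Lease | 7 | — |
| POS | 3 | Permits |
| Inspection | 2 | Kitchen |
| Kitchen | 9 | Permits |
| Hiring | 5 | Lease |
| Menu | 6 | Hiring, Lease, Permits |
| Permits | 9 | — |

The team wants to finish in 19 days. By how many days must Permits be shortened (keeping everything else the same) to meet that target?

Current finish: 20 days; target: 19.
Permits is on every critical path, so each day cut from Permits cuts the finish by one (this holds down to a finish of 18).
Need 20 − 19 = 1 day off Permits → Permits becomes 8 days, finish becomes 19.

1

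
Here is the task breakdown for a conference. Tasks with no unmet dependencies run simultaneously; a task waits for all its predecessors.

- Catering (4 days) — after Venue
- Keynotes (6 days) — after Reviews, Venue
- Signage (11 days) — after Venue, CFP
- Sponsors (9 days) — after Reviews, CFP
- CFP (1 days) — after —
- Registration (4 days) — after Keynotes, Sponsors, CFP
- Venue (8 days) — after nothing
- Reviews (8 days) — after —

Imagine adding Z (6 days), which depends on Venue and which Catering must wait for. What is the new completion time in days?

Originally the plan takes 21 days.
With Z inserted, Catering now waits for max(Venue, Z).
New critical path: Reviews→Sponsors→Registration = 8+9+4 = 21 ⇒ 21 days.

21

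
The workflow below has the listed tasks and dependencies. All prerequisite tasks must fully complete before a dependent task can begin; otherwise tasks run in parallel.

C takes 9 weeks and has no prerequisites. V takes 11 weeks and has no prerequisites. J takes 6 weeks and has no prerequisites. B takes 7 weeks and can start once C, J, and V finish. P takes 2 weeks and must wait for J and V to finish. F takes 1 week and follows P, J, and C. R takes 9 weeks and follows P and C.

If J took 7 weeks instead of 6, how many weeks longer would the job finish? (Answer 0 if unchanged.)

Baseline: V→P→R = 11+2+9 = 22 → 22 weeks.
J is off the critical path — its longest chain is 17 weeks, giving 5 of slack.
The critical path is still V→P→R; finish is now 22 weeks.
Change in finish: 22 − 22 = +0 weeks.

0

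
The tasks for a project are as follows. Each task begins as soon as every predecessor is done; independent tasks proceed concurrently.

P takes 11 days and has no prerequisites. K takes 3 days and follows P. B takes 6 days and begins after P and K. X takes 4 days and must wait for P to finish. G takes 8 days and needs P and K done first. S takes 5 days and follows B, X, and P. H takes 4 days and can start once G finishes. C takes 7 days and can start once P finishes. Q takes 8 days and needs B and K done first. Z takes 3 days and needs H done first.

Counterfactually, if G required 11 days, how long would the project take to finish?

32

Critical path before the change: P→K→G→H→Z = 11+3+8+4+3 = 29 giving 29 days.
Since G is critical, the +3 change carries straight to that chain (now 32 days).
The critical path is still P→K→G→H→Z; finish is now 32 days.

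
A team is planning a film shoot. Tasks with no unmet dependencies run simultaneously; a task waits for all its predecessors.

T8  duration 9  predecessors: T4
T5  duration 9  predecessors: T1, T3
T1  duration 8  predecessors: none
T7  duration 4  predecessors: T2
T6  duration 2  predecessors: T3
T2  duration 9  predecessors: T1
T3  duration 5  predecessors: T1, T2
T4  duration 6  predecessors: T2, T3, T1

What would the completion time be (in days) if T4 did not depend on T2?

Before: longest chain T1→T2→T3→T4→T8 = 8+9+5+6+9 = 37, finish 37.
Dropping T2→T4 doesn't change T4's earliest start (22); another predecessor still binds.
New critical path: T1→T2→T3→T4→T8 = 8+9+5+6+9 = 37 ⇒ 37 days.

37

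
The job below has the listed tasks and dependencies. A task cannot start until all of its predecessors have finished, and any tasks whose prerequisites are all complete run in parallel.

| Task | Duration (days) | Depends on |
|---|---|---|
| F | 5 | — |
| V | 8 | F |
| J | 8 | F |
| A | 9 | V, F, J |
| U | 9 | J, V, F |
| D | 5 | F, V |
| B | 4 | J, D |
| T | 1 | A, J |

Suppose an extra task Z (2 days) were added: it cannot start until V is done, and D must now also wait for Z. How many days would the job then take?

Originally the job takes 23 days.
With Z inserted, D now waits for max(F, V, Z).
New critical path: F→V→Z→D→B = 5+8+2+5+4 = 24 ⇒ 24 days.

24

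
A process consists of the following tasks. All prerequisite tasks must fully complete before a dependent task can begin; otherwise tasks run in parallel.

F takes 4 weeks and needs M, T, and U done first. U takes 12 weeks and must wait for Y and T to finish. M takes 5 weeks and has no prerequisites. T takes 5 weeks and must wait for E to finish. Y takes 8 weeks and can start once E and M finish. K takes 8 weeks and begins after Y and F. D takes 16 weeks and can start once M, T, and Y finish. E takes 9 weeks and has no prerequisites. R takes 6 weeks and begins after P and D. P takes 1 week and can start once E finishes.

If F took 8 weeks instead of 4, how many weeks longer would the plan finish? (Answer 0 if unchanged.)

Critical path before the change: E→Y→U→F→K = 9+8+12+4+8 = 41 giving 41 weeks.
F lies on that path, so at 8 weeks the path becomes 45 weeks.
That remains the longest chain; total 45 weeks.
Change in finish: 45 − 41 = +4 weeks.

4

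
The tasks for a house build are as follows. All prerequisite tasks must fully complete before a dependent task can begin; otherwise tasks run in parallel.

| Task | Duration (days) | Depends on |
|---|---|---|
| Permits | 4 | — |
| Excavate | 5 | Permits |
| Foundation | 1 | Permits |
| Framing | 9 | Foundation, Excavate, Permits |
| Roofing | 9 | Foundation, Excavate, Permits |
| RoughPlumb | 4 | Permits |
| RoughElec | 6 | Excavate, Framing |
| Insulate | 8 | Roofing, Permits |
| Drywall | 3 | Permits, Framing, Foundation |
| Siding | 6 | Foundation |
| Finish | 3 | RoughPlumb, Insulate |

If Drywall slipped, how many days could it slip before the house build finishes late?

8

Permits→Excavate→Roofing→Insulate→Finish = 4+5+9+8+3 = 29 sets the makespan at 29 days.
The longest chain containing Drywall totals 21 days.
So Drywall can slip 29 − 21 = 8 days.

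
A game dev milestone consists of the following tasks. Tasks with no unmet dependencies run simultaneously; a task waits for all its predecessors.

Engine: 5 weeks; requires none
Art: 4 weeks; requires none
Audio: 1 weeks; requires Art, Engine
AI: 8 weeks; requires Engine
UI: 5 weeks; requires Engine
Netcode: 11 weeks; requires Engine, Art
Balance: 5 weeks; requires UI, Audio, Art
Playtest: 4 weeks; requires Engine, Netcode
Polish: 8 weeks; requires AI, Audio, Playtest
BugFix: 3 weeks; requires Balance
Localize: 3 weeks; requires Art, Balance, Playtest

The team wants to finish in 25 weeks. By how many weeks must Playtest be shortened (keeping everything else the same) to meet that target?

Current finish: 28 weeks; target: 25.
Playtest is on every critical path, so each week cut from Playtest cuts the finish by one (this holds down to a finish of 25).
Need 28 − 25 = 3 weeks off Playtest → Playtest becomes 1 week, finish becomes 25.

3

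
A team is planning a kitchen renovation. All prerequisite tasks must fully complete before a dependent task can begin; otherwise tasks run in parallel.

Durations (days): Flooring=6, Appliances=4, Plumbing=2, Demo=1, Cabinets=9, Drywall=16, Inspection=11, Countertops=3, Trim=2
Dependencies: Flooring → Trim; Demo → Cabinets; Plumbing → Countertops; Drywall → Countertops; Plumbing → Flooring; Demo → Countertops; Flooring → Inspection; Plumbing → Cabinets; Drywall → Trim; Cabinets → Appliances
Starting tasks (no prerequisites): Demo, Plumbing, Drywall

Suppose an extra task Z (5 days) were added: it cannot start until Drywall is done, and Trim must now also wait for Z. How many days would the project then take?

Originally the project takes 19 days.
With Z inserted, Trim now waits for max(Drywall, Flooring, Z).
New critical path: Drywall→Z→Trim = 16+5+2 = 23 ⇒ 23 days.

23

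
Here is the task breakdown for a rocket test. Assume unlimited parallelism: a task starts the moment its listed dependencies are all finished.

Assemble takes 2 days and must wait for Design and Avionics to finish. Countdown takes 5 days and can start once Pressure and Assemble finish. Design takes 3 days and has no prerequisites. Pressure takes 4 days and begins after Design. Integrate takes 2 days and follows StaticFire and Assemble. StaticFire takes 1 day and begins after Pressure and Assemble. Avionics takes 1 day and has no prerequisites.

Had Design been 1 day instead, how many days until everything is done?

Baseline: Design→Pressure→Countdown = 3+4+5 = 12 → 12 days.
Since Design is critical, the -2 change carries straight to that chain (now 10 days).
The critical path is still Design→Pressure→Countdown; finish is now 10 days.

10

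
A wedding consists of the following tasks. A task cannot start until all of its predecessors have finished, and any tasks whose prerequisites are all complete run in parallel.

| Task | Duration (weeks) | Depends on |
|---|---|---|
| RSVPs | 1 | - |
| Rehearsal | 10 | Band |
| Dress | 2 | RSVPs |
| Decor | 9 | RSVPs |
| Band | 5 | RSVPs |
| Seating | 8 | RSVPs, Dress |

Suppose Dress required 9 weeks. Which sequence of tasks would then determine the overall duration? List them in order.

Baseline: RSVPs→Band→Rehearsal = 1+5+10 = 16 → 16 weeks.
The longest path through Dress is only 11 weeks, so Dress has float 5.
Now RSVPs→Dress→Seating = 1+9+8 = 18 is longest, so the finish becomes 18 weeks.

RSVPs, Dress, Seating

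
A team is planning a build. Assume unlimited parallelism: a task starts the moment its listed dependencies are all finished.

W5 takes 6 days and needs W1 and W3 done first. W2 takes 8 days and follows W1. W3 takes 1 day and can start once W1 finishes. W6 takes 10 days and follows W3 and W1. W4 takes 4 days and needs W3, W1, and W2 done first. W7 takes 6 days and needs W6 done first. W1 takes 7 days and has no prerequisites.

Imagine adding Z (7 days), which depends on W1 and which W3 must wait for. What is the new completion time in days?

Originally the schedule takes 24 days.
With Z inserted, W3 now waits for max(W1, Z).
New critical path: W1→Z→W3→W6→W7 = 7+7+1+10+6 = 31 ⇒ 31 days.

31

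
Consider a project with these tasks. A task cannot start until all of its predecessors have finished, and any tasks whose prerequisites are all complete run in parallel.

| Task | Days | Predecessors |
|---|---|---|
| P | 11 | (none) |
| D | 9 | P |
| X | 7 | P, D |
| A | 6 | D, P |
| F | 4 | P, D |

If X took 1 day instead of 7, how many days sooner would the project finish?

Critical path before the change: P→D→X = 11+9+7 = 27 giving 27 days.
Since X is critical, the -6 change carries straight to that chain (now 21 days).
New critical path: P→D→A = 11+9+6 = 26 ⇒ 26 days.
Change in finish: 26 − 27 = -1 days.

1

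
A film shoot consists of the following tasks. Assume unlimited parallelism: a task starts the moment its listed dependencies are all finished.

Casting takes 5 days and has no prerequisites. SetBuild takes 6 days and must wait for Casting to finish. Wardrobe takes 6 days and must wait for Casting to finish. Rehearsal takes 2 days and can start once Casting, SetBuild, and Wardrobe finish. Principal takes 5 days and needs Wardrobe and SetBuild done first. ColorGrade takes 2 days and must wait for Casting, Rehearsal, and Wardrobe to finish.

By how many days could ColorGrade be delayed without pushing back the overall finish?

Critical path: Casting→SetBuild→Principal = 5+6+5 = 16, so the finish is 16 days.
Longest path through ColorGrade: 15 days (earliest finish 15, latest finish 16).
Float = 16 − 15 = 1.

1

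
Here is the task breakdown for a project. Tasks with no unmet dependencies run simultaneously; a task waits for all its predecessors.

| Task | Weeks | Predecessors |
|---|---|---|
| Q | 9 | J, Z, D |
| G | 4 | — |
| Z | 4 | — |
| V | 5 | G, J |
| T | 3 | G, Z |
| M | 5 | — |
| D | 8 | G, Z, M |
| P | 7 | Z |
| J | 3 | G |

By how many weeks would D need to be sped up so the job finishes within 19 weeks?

3

Current finish: 22 weeks; target: 19.
D is on every critical path, so each week cut from D cuts the finish by one (this holds down to a finish of 16).
Need 22 − 19 = 3 weeks off D → D becomes 5 weeks, finish becomes 19.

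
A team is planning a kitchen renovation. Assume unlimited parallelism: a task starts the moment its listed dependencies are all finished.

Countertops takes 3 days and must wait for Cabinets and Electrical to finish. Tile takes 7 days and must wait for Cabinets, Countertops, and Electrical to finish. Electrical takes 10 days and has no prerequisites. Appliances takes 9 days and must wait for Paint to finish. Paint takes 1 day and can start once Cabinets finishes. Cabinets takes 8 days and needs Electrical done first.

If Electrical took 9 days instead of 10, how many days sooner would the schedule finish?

Critical path before the change: Electrical→Cabinets→Countertops→Tile = 10+8+3+7 = 28 giving 28 days.
Electrical is on the critical path; changing it to 9 makes that path 27 days.
No other chain overtakes it, so the finish is 27 days.
Change in finish: 27 − 28 = -1 days.

1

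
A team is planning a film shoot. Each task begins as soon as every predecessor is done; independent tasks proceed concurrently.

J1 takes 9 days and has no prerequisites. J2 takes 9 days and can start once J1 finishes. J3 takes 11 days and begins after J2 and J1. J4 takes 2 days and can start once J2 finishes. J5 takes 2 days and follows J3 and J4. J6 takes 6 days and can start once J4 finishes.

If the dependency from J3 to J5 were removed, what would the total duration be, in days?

29

With the dependency in place, J1→J2→J3→J5 = 9+9+11+2 = 31 sets the finish at 31 days.
Without J3→J5, J5's earliest start moves from 29 to 20.
New critical path: J1→J2→J3 = 9+9+11 = 29 ⇒ 29 days.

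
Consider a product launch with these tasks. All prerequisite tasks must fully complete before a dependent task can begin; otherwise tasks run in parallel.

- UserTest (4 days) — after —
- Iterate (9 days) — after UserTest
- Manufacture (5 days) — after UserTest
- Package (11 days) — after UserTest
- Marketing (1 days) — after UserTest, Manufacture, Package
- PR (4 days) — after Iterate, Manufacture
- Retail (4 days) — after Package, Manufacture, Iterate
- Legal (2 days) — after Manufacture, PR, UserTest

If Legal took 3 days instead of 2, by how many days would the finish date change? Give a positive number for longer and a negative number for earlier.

1

Baseline: UserTest→Iterate→PR→Legal = 4+9+4+2 = 19 → 19 days.
Since Legal is critical, the +1 change carries straight to that chain (now 20 days).
No other chain overtakes it, so the finish is 20 days.
Change in finish: 20 − 19 = +1 days.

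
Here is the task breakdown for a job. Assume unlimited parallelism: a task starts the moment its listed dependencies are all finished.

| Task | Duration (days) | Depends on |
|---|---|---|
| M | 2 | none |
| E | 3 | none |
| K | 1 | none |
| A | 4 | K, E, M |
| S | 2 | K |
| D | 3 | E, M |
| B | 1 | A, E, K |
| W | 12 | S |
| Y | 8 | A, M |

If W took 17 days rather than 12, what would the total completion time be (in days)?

20

Critical path before the change: K→S→W = 1+2+12 = 15 giving 15 days.
W is on the critical path; changing it to 17 makes that path 20 days.
The critical path is still K→S→W; finish is now 20 days.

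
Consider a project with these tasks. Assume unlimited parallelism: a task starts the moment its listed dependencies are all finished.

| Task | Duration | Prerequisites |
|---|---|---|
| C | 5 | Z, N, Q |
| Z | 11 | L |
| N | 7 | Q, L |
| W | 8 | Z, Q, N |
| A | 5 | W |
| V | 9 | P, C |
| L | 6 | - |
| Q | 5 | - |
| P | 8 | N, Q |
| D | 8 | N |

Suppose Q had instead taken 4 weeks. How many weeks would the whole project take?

Actual critical path: L→Z→C→V = 6+11+5+9 = 31 ⇒ 31 weeks.
Q has 2 weeks of float (longest path through it is 29).
The critical path is still L→Z→C→V; finish is now 31 weeks.

31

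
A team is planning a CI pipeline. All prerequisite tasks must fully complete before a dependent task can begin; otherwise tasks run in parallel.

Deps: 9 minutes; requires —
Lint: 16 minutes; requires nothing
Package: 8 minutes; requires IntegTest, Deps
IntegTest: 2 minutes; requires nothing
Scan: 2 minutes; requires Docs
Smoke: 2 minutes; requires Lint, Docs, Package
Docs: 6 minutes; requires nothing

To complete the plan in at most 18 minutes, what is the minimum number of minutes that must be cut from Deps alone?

1

Current finish: 19 minutes; target: 18.
Deps is on every critical path, so each minute cut from Deps cuts the finish by one (this holds down to a finish of 18).
Need 19 − 18 = 1 minute off Deps → Deps becomes 8 minutes, finish becomes 18.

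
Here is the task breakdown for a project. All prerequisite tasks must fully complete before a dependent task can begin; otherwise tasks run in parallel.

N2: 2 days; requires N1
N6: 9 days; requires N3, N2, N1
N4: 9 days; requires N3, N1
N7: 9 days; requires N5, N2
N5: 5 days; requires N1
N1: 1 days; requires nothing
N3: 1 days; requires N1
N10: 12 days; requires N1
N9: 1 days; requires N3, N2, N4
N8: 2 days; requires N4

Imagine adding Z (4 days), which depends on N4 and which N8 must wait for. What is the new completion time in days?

Originally the project takes 15 days.
With Z inserted, N8 now waits for max(N4, Z).
New critical path: N1→N3→N4→Z→N8 = 1+1+9+4+2 = 17 ⇒ 17 days.

17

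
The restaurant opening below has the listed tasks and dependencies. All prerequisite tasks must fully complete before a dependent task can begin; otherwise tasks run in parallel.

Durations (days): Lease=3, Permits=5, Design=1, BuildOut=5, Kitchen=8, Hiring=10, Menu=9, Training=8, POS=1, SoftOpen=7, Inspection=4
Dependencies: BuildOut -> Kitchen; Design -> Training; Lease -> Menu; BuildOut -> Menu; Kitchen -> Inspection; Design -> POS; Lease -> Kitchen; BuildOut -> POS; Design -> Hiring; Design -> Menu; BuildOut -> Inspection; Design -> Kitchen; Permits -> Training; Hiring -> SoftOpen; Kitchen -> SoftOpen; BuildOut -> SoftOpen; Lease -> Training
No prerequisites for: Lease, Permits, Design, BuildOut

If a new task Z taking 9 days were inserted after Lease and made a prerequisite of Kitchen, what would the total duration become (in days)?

27

Originally the project takes 20 days.
With Z inserted, Kitchen now waits for max(BuildOut, Design, Lease, Z).
New critical path: Lease→Z→Kitchen→SoftOpen = 3+9+8+7 = 27 ⇒ 27 days.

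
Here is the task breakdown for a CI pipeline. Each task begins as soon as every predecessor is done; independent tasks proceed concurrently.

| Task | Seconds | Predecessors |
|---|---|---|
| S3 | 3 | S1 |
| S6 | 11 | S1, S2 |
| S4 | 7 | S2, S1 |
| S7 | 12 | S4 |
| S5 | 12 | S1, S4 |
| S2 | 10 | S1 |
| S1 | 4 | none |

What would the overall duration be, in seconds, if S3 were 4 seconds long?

Critical path before the change: S1→S2→S4→S5 = 4+10+7+12 = 33 giving 33 seconds.
S3 has 26 seconds of float (longest path through it is 7).
The critical path is still S1→S2→S4→S5; finish is now 33 seconds.

33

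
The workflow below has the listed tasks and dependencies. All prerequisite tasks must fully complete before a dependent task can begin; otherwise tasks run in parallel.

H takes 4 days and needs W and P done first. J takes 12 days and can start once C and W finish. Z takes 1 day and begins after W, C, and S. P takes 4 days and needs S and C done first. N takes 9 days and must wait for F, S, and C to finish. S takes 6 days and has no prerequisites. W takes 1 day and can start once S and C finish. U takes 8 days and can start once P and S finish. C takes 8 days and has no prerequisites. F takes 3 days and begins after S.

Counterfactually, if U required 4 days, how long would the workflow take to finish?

As given, the longest chain is C→W→J = 8+1+12 = 21, so the finish is 21 days.
U has 1 day of float (longest path through it is 20).
That remains the longest chain; total 21 days.

21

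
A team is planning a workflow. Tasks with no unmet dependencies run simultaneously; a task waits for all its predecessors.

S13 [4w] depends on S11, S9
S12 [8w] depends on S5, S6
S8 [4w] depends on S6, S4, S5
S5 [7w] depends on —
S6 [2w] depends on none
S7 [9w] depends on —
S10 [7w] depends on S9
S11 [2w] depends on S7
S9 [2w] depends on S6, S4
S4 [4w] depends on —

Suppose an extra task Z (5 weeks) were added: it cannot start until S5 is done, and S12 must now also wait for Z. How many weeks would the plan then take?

20

Originally the plan takes 15 weeks.
With Z inserted, S12 now waits for max(S5, S6, Z).
New critical path: S5→Z→S12 = 7+5+8 = 20 ⇒ 20 weeks.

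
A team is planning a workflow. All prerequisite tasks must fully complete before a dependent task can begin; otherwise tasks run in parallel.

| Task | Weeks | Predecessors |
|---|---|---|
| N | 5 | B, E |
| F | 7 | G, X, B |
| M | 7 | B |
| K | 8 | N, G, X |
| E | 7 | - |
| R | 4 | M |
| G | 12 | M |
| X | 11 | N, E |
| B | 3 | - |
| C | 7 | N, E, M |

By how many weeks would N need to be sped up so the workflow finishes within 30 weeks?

Current finish: 31 weeks; target: 30.
N is on every critical path, so each week cut from N cuts the finish by one (this holds down to a finish of 30).
Need 31 − 30 = 1 week off N → N becomes 4 weeks, finish becomes 30.

1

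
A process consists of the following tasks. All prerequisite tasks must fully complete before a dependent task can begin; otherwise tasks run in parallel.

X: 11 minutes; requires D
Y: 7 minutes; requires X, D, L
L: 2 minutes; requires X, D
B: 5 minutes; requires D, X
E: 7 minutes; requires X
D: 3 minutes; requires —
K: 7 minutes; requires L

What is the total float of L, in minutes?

Critical path: D→X→L→K = 3+11+2+7 = 23, so the finish is 23 minutes.
L finishes as early as 16 and must finish by 16.
Float = 23 − 23 = 0.

0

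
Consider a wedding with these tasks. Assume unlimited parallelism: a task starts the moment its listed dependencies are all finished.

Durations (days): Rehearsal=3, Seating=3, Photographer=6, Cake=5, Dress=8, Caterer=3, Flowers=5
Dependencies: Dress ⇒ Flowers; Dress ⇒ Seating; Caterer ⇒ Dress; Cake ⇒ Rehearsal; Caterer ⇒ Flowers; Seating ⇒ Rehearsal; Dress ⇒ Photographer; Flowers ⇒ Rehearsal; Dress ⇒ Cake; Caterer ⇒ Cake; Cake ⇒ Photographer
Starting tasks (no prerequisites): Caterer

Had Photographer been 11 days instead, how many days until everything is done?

27

The binding path is Caterer→Dress→Cake→Photographer = 3+8+5+6 = 22; finish at 22 days.
Photographer is on the critical path; changing it to 11 makes that path 27 days.
That remains the longest chain; total 27 days.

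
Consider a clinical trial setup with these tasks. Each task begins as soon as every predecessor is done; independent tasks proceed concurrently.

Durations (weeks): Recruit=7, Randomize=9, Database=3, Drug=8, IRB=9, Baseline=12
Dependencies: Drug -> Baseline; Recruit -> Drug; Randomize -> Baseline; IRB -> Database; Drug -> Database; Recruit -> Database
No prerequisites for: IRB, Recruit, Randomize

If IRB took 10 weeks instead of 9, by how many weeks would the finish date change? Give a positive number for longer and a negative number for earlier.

Critical path before the change: Recruit→Drug→Baseline = 7+8+12 = 27 giving 27 weeks.
IRB has 15 weeks of float (longest path through it is 12).
No other chain overtakes it, so the finish is 27 weeks.
Change in finish: 27 − 27 = +0 weeks.

0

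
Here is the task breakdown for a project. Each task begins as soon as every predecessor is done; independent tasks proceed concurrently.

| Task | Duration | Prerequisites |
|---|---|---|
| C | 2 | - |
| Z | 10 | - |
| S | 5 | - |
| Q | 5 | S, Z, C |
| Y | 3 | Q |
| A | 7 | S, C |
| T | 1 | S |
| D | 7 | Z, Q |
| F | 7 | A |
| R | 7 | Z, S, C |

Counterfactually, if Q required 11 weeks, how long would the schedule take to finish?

Critical path before the change: Z→Q→D = 10+5+7 = 22 giving 22 weeks.
Q lies on that path, so at 11 weeks the path becomes 28 weeks.
The critical path is still Z→Q→D; finish is now 28 weeks.

28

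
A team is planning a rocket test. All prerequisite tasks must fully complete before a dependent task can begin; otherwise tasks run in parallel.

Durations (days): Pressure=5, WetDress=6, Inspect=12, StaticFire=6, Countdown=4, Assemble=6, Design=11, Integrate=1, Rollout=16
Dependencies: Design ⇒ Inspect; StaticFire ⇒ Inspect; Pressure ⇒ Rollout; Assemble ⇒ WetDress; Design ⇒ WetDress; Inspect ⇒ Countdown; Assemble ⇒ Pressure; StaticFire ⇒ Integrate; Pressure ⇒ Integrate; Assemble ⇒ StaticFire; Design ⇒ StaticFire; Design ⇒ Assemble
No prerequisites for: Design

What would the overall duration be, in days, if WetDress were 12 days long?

The binding path is Design→Assemble→StaticFire→Inspect→Countdown = 11+6+6+12+4 = 39; finish at 39 days.
WetDress is off the critical path — its longest chain is 23 days, giving 16 of slack.
The critical path is still Design→Assemble→StaticFire→Inspect→Countdown; finish is now 39 days.

39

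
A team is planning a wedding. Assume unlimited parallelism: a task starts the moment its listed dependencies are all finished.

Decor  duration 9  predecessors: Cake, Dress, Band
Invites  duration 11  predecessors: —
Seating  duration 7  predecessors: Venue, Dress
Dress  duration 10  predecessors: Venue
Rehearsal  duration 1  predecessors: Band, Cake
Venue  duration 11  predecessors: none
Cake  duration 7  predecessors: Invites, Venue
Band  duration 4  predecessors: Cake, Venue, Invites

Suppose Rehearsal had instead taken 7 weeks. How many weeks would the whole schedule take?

31

Actual critical path: Venue→Cake→Band→Decor = 11+7+4+9 = 31 ⇒ 31 weeks.
The longest path through Rehearsal is only 23 weeks, so Rehearsal has float 8.
No other chain overtakes it, so the finish is 31 weeks.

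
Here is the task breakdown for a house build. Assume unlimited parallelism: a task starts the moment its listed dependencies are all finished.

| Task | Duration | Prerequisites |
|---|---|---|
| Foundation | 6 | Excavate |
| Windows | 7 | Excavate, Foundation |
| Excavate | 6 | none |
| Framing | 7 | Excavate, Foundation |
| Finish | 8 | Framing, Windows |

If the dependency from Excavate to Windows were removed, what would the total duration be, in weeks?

27

Original critical path: Excavate→Foundation→Framing→Finish = 6+6+7+8 = 27 ⇒ 27 weeks.
Dropping Excavate→Windows doesn't change Windows's earliest start (12); another predecessor still binds.
New critical path: Excavate→Foundation→Framing→Finish = 6+6+7+8 = 27 ⇒ 27 weeks.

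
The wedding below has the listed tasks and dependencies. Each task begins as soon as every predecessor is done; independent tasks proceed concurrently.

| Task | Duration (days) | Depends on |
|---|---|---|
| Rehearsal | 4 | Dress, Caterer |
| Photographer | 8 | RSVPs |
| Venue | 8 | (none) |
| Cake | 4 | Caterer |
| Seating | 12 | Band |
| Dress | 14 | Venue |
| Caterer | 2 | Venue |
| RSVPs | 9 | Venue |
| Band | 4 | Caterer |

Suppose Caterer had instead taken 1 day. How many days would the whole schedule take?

As given, the longest chain is Venue→Caterer→Band→Seating = 8+2+4+12 = 26, so the finish is 26 days.
Since Caterer is critical, the -1 change carries straight to that chain (now 25 days).
Now Venue→Dress→Rehearsal = 8+14+4 = 26 is longest, so the finish becomes 26 days.

26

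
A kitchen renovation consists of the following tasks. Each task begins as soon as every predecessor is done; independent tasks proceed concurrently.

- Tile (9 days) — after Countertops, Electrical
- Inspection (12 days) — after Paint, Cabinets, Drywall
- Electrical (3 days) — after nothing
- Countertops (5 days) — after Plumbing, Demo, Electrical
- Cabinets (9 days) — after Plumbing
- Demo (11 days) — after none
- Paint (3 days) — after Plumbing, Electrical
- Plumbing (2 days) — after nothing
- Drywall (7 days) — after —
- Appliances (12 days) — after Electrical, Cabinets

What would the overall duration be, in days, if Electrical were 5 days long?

25

Critical path before the change: Demo→Countertops→Tile = 11+5+9 = 25 giving 25 days.
Electrical has 7 days of float (longest path through it is 18).
No other chain overtakes it, so the finish is 25 days.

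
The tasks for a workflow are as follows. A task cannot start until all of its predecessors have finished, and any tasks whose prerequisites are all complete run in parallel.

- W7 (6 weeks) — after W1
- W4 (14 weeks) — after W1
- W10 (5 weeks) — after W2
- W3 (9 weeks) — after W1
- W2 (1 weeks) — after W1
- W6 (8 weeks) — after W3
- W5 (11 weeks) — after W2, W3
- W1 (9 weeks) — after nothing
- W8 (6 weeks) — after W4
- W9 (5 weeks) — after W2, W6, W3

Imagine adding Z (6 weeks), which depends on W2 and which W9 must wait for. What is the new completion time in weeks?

31

Originally the project takes 31 weeks.
With Z inserted, W9 now waits for max(W2, W6, W3, Z).
New critical path: W1→W3→W6→W9 = 9+9+8+5 = 31 ⇒ 31 weeks.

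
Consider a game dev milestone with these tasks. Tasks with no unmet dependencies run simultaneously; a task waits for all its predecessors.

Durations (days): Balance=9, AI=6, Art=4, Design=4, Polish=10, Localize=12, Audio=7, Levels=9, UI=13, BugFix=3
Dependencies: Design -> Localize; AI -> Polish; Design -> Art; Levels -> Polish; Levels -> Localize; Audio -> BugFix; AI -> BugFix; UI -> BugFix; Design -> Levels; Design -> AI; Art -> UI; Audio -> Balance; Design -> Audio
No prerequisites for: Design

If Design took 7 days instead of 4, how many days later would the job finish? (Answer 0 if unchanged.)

3

As given, the longest chain is Design→Levels→Localize = 4+9+12 = 25, so the finish is 25 days.
Design lies on that path, so at 7 days the path becomes 28 days.
No other chain overtakes it, so the finish is 28 days.
Change in finish: 28 − 25 = +3 days.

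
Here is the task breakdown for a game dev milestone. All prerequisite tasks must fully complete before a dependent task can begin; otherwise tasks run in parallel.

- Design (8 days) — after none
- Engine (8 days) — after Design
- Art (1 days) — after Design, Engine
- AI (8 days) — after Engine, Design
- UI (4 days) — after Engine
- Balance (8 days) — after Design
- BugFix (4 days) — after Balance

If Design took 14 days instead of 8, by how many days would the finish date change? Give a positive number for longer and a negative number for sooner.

The binding path is Design→Engine→AI = 8+8+8 = 24; finish at 24 days.
Design is on the critical path; changing it to 14 makes that path 30 days.
No other chain overtakes it, so the finish is 30 days.
Change in finish: 30 − 24 = +6 days.

6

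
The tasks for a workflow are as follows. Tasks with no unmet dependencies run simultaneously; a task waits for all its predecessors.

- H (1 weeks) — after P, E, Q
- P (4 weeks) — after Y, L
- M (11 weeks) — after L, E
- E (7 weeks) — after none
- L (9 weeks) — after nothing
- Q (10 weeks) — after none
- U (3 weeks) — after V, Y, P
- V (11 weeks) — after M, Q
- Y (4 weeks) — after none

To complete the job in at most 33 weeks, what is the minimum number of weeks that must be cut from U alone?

1

Current finish: 34 weeks; target: 33.
U is on every critical path, so each week cut from U cuts the finish by one (this holds down to a finish of 32).
Need 34 − 33 = 1 week off U → U becomes 2 weeks, finish becomes 33.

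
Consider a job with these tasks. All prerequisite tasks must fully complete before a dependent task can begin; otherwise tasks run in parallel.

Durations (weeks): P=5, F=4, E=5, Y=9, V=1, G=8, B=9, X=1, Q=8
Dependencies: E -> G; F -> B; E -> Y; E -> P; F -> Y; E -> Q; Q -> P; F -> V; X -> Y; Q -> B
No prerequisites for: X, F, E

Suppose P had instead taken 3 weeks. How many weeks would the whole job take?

Baseline: E→Q→B = 5+8+9 = 22 → 22 weeks.
P is off the critical path — its longest chain is 18 weeks, giving 4 of slack.
The critical path is still E→Q→B; finish is now 22 weeks.

22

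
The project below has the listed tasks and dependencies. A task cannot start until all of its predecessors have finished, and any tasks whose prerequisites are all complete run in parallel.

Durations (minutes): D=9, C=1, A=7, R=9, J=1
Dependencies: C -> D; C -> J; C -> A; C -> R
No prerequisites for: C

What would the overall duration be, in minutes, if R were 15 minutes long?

16

Actual critical path: C→R = 1+9 = 10 ⇒ 10 minutes.
R is on the critical path; changing it to 15 makes that path 16 minutes.
No other chain overtakes it, so the finish is 16 minutes.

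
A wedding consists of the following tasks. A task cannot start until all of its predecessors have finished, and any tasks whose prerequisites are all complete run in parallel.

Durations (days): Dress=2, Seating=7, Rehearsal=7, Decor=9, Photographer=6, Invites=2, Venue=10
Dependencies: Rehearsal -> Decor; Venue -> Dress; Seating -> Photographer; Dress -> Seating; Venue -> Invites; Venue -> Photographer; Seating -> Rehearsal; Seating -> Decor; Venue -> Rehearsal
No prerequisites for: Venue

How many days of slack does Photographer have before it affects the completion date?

Critical path: Venue→Dress→Seating→Rehearsal→Decor = 10+2+7+7+9 = 35, so the finish is 35 days.
Longest path through Photographer: 25 days (earliest finish 25, latest finish 35).
Float = 35 − 25 = 10.

10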